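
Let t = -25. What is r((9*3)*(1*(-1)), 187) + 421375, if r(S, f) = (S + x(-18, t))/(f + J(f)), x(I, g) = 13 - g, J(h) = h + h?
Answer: 21490126/51 ≈ 4.2138e+5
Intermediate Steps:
J(h) = 2*h
r(S, f) = (38 + S)/(3*f) (r(S, f) = (S + (13 - 1*(-25)))/(f + 2*f) = (S + (13 + 25))/((3*f)) = (S + 38)*(1/(3*f)) = (38 + S)*(1/(3*f)) = (38 + S)/(3*f))
r((9*3)*(1*(-1)), 187) + 421375 = (1/3)*(38 + (9*3)*(1*(-1)))/187 + 421375 = (1/3)*(1/187)*(38 + 27*(-1)) + 421375 = (1/3)*(1/187)*(38 - 27) + 421375 = (1/3)*(1/187)*11 + 421375 = 1/51 + 421375 = 21490126/51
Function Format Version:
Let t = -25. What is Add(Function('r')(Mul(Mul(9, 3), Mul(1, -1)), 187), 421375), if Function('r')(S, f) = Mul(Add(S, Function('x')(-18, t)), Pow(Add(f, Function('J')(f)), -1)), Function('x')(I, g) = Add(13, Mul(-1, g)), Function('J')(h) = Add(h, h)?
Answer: Rational(21490126, 51) ≈ 4.2138e+5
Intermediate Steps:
Function('J')(h) = Mul(2, h)
Function('r')(S, f) = Mul(Rational(1, 3), Pow(f, -1), Add(38, S)) (Function('r')(S, f) = Mul(Add(S, Add(13, Mul(-1, -25))), Pow(Add(f, Mul(2, f)), -1)) = Mul(Add(S, Add(13, 25)), Pow(Mul(3, f), -1)) = Mul(Add(S, 38), Mul(Rational(1, 3), Pow(f, -1))) = Mul(Add(38, S), Mul(Rational(1, 3), Pow(f, -1))) = Mul(Rational(1, 3), Pow(f, -1), Add(38, S)))
Add(Function('r')(Mul(Mul(9, 3), Mul(1, -1)), 187), 421375) = Add(Mul(Rational(1, 3), Pow(187, -1), Add(38, Mul(Mul(9, 3), Mul(1, -1)))), 421375) = Add(Mul(Rational(1, 3), Rational(1, 187), Add(38, Mul(27, -1))), 421375) = Add(Mul(Rational(1, 3), Rational(1, 187), Add(38, -27)), 421375) = Add(Mul(Rational(1, 3), Rational(1, 187), 11), 421375) = Add(Rational(1, 51), 421375) = Rational(21490126, 51)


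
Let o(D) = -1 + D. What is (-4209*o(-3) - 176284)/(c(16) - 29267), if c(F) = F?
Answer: 159448/29251 ≈ 5.4510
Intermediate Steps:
(-4209*o(-3) - 176284)/(c(16) - 29267) = (-4209*(-1 - 3) - 176284)/(16 - 29267) = (-4209*(-4) - 176284)/(-29251) = (16836 - 176284)*(-1/29251) = -159448*(-1/29251) = 159448/29251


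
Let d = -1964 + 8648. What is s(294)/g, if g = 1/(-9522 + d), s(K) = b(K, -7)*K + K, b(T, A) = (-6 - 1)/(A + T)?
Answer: -33374880/41 ≈ -8.1402e+5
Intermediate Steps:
d = 6684
b(T, A) = -7/(A + T)
s(K) = K - 7*K/(-7 + K) (s(K) = (-7/(-7 + K))*K + K = -7*K/(-7 + K) + K = K - 7*K/(-7 + K))
g = -1/2838 (g = 1/(-9522 + 6684) = 1/(-2838) = -1/2838 ≈ -0.00035236)
s(294)/g = (294*(-14 + 294)/(-7 + 294))/(-1/2838) = (294*280/287)*(-2838) = (294*(1/287)*280)*(-2838) = (11760/41)*(-2838) = -33374880/41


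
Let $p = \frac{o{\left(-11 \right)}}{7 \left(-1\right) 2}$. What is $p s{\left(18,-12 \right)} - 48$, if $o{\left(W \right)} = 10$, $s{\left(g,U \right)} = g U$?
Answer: $\frac{744}{7} \approx 106.29$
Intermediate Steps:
$s{\left(g,U \right)} = U g$
$p = - \frac{5}{7}$ ($p = \frac{10}{7 \left(-1\right) 2} = \frac{10}{\left(-7\right) 2} = \frac{10}{-14} = 10 \left(- \frac{1}{14}\right) = - \frac{5}{7} \approx -0.71429$)
$p s{\left(18,-12 \right)} - 48 = - \frac{5 \left(\left(-12\right) 18\right)}{7} - 48 = \left(- \frac{5}{7}\right) \left(-216\right) - 48 = \frac{1080}{7} - 48 = \frac{744}{7}$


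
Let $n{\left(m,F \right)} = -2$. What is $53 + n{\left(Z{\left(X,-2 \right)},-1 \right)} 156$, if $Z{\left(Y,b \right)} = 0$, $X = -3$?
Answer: $-259$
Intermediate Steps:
$53 + n{\left(Z{\left(X,-2 \right)},-1 \right)} 156 = 53 - 312 = -259$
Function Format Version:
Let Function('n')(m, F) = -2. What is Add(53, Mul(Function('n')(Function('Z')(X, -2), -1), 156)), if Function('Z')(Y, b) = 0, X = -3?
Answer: -259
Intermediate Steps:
Add(53, Mul(Function('n')(Function('Z')(X, -2), -1), 156)) = Add(53, Mul(-2, 156)) = Add(53, -312) = -259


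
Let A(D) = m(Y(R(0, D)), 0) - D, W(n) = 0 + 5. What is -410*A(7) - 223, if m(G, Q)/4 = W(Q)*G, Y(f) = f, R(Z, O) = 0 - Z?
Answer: 2647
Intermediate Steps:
R(Z, O) = -Z
W(n) = 5
m(G, Q) = 20*G (m(G, Q) = 4*(5*G) = 20*G)
A(D) = -D (A(D) = 20*(-1*0) - D = 20*0 - D = 0 - D = -D)
-410*A(7) - 223 = -(-410)*7 - 223 = -410*(-7) - 223 = 2870 - 223 = 2647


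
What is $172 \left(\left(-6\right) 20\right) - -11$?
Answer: $-20629$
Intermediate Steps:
$172 \left(\left(-6\right) 20\right) - -11 = 172 \left(-120\right) + 11 = -20640 + 11 = -20629$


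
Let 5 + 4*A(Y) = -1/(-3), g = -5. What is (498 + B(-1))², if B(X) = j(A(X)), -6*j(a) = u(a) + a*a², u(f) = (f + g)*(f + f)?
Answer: 412990025449/1679616 ≈ 2.4588e+5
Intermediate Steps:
A(Y) = -7/6 (A(Y) = -5/4 + (-1/(-3))/4 = -5/4 + (-1*(-⅓))/4 = -5/4 + (¼)*(⅓) = -5/4 + 1/12 = -7/6)
u(f) = 2*f*(-5 + f) (u(f) = (f - 5)*(f + f) = (-5 + f)*(2*f) = 2*f*(-5 + f))
j(a) = -a³/6 - a*(-5 + a)/3 (j(a) = -(2*a*(-5 + a) + a*a²)/6 = -(2*a*(-5 + a) + a³)/6 = -(a³ + 2*a*(-5 + a))/6 = -a³/6 - a*(-5 + a)/3)
B(X) = -2765/1296 (B(X) = (⅙)*(-7/6)*(10 - (-7/6)² - 2*(-7/6)) = (⅙)*(-7/6)*(10 - 1*49/36 + 7/3) = (⅙)*(-7/6)*(10 - 49/36 + 7/3) = (⅙)*(-7/6)*(395/36) = -2765/1296)
(498 + B(-1))² = (498 - 2765/1296)² = (642643/1296)² = 412990025449/1679616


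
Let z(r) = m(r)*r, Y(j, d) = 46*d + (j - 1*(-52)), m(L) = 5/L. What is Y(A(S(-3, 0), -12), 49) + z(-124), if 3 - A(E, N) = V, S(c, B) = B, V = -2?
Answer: 2316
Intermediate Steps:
A(E, N) = 5 (A(E, N) = 3 - 1*(-2) = 3 + 2 = 5)
Y(j, d) = 52 + j + 46*d (Y(j, d) = 46*d + (j + 52) = 46*d + (52 + j) = 52 + j + 46*d)
z(r) = 5 (z(r) = (5/r)*r = 5)
Y(A(S(-3, 0), -12), 49) + z(-124) = (52 + 5 + 46*49) + 5 = (52 + 5 + 2254) + 5 = 2311 + 5 = 2316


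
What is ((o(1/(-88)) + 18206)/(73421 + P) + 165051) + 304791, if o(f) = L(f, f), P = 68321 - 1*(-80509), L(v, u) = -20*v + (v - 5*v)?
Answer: 1148651598031/2444761 ≈ 4.6984e+5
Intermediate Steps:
L(v, u) = -24*v (L(v, u) = -20*v - 4*v = -24*v)
P = 148830 (P = 68321 + 80509 = 148830)
o(f) = -24*f
((o(1/(-88)) + 18206)/(73421 + P) + 165051) + 304791 = ((-24/(-88) + 18206)/(73421 + 148830) + 165051) + 304791 = ((-24*(-1/88) + 18206)/222251 + 165051) + 304791 = ((3/11 + 18206)*(1/222251) + 165051) + 304791 = ((200269/11)*(1/222251) + 165051) + 304791 = (200269/2444761 + 165051) + 304791 = 403510448080/2444761 + 304791 = 1148651598031/2444761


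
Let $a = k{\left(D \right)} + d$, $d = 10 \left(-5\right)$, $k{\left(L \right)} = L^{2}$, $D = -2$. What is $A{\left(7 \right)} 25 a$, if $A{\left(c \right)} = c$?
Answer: $-8050$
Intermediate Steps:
$d = -50$
$a = -46$ ($a = \left(-2\right)^{2} - 50 = 4 - 50 = -46$)
$A{\left(7 \right)} 25 a = 7 \cdot 25 \left(-46\right) = 175 \left(-46\right) = -8050$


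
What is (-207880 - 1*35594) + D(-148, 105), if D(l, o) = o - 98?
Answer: -243467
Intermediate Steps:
D(l, o) = -98 + o
(-207880 - 1*35594) + D(-148, 105) = (-207880 - 1*35594) + (-98 + 105) = (-207880 - 35594) + 7 = -243474 + 7 = -243467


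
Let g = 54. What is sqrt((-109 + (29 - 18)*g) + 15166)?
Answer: 3*sqrt(1739) ≈ 125.10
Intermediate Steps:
sqrt((-109 + (29 - 18)*g) + 15166) = sqrt((-109 + (29 - 18)*54) + 15166) = sqrt((-109 + 11*54) + 15166) = sqrt((-109 + 594) + 15166) = sqrt(485 + 15166) = sqrt(15651) = 3*sqrt(1739)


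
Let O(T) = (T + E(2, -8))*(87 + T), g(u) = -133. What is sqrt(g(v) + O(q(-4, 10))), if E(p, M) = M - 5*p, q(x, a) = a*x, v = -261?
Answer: I*sqrt(2859) ≈ 53.47*I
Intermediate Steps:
O(T) = (-18 + T)*(87 + T) (O(T) = (T + (-8 - 5*2))*(87 + T) = (T + (-8 - 10))*(87 + T) = (T - 18)*(87 + T) = (-18 + T)*(87 + T))
sqrt(g(v) + O(q(-4, 10))) = sqrt(-133 + (-1566 + (10*(-4))**2 + 69*(10*(-4)))) = sqrt(-133 + (-1566 + (-40)**2 + 69*(-40))) = sqrt(-133 + (-1566 + 1600 - 2760)) = sqrt(-133 - 2726) = sqrt(-2859) = I*sqrt(2859)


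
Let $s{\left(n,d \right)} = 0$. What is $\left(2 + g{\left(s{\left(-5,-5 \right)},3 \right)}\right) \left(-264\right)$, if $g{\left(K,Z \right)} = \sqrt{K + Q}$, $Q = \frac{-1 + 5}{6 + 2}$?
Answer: $-528 - 132 \sqrt{2} \approx -714.68$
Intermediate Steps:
$Q = \frac{1}{2}$ ($Q = \frac{4}{8} = 4 \cdot \frac{1}{8} = \frac{1}{2} \approx 0.5$)
$g{\left(K,Z \right)} = \sqrt{\frac{1}{2} + K}$ ($g{\left(K,Z \right)} = \sqrt{K + \frac{1}{2}} = \sqrt{\frac{1}{2} + K}$)
$\left(2 + g{\left(s{\left(-5,-5 \right)},3 \right)}\right) \left(-264\right) = \left(2 + \frac{\sqrt{2 + 4 \cdot 0}}{2}\right) \left(-264\right) = \left(2 + \frac{\sqrt{2 + 0}}{2}\right) \left(-264\right) = \left(2 + \frac{\sqrt{2}}{2}\right) \left(-264\right) = -528 - 132 \sqrt{2}$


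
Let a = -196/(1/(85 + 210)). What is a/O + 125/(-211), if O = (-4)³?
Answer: 3048005/3376 ≈ 902.84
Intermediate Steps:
O = -64
a = -57820 (a = -196/(1/295) = -196/1/295 = -196*295 = -57820)
a/O + 125/(-211) = -57820/(-64) + 125/(-211) = -57820*(-1/64) + 125*(-1/211) = 14455/16 - 125/211 = 3048005/3376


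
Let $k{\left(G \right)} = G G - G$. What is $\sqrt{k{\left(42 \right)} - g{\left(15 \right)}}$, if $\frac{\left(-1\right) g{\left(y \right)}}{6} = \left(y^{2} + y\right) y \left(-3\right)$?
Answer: $i \sqrt{63078} \approx 251.15 i$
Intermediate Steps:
$g{\left(y \right)} = 18 y \left(y + y^{2}\right)$ ($g{\left(y \right)} = - 6 \left(y^{2} + y\right) y \left(-3\right) = - 6 \left(y + y^{2}\right) \left(- 3 y\right) = - 6 \left(- 3 y \left(y + y^{2}\right)\right) = 18 y \left(y + y^{2}\right)$)
$k{\left(G \right)} = G^{2} - G$
$\sqrt{k{\left(42 \right)} - g{\left(15 \right)}} = \sqrt{42 \left(-1 + 42\right) - 18 \cdot 15^{2} \left(1 + 15\right)} = \sqrt{42 \cdot 41 - 18 \cdot 225 \cdot 16} = \sqrt{1722 - 64800} = \sqrt{-63078} = i \sqrt{63078}$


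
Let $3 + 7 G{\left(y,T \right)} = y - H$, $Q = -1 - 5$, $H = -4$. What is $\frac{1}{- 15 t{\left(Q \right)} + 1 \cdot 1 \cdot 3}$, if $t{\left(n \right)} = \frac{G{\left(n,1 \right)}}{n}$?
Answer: $\frac{14}{17} \approx 0.82353$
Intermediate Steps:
$Q = -6$
$G{\left(y,T \right)} = \frac{1}{7} + \frac{y}{7}$ ($G{\left(y,T \right)} = - \frac{3}{7} + \frac{y - -4}{7} = - \frac{3}{7} + \frac{y + 4}{7} = - \frac{3}{7} + \frac{4 + y}{7} = - \frac{3}{7} + \left(\frac{4}{7} + \frac{y}{7}\right) = \frac{1}{7} + \frac{y}{7}$)
$t{\left(n \right)} = \frac{\frac{1}{7} + \frac{n}{7}}{n}$
$\frac{1}{- 15 t{\left(Q \right)} + 1 \cdot 1 \cdot 3} = \frac{1}{- 15 \frac{1 - 6}{7 \left(-6\right)} + 1 \cdot 1 \cdot 3} = \frac{1}{- 15 \cdot \frac{1}{7} \left(- \frac{1}{6}\right) \left(-5\right) + 1 \cdot 3} = \frac{1}{\left(-15\right) \frac{5}{42} + 3} = \frac{1}{- \frac{25}{14} + 3} = \frac{1}{\frac{17}{14}} = \frac{14}{17}$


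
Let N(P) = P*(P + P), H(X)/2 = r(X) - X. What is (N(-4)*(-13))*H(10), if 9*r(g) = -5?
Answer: 79040/9 ≈ 8782.2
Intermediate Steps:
r(g) = -5/9 (r(g) = (⅑)*(-5) = -5/9)
H(X) = -10/9 - 2*X (H(X) = 2*(-5/9 - X) = -10/9 - 2*X)
N(P) = 2*P² (N(P) = P*(2*P) = 2*P²)
(N(-4)*(-13))*H(10) = ((2*(-4)²)*(-13))*(-10/9 - 2*10) = ((2*16)*(-13))*(-10/9 - 20) = (32*(-13))*(-190/9) = -416*(-190/9) = 79040/9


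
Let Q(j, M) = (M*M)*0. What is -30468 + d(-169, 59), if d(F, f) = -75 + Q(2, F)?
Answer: -30543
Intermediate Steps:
Q(j, M) = 0 (Q(j, M) = M²*0 = 0)
d(F, f) = -75 (d(F, f) = -75 + 0 = -75)
-30468 + d(-169, 59) = -30468 - 75 = -30543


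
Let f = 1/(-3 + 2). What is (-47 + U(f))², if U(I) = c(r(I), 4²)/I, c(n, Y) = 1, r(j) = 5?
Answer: 2304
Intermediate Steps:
f = -1 (f = 1/(-1) = -1)
U(I) = 1/I
(-47 + U(f))² = (-47 + 1/(-1))² = (-47 - 1)² = (-48)² = 2304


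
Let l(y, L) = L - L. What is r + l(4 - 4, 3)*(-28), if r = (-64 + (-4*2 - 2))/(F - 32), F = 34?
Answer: -37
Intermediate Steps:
l(y, L) = 0
r = -37 (r = (-64 + (-4*2 - 2))/(34 - 32) = (-64 + (-8 - 2))/2 = (-64 - 10)*(½) = -74*½ = -37)
r + l(4 - 4, 3)*(-28) = -37 + 0*(-28) = -37 + 0 = -37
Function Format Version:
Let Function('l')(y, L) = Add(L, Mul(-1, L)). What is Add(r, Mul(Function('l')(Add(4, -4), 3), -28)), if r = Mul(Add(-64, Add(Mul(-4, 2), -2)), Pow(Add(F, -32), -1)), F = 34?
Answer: -37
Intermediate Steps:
Function('l')(y, L) = 0
r = -37 (r = Mul(Add(-64, Add(Mul(-4, 2), -2)), Pow(Add(34, -32), -1)) = Mul(Add(-64, Add(-8, -2)), Pow(2, -1)) = Mul(Add(-64, -10), Rational(1, 2)) = Mul(-74, Rational(1, 2)) = -37)
Add(r, Mul(Function('l')(Add(4, -4), 3), -28)) = Add(-37, Mul(0, -28)) = Add(-37, 0) = -37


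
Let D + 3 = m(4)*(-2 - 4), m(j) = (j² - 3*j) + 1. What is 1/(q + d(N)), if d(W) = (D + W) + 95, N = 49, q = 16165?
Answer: 1/16276 ≈ 6.1440e-5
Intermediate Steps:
m(j) = 1 + j² - 3*j
D = -33 (D = -3 + (1 + 4² - 3*4)*(-2 - 4) = -3 + (1 + 16 - 12)*(-6) = -3 + 5*(-6) = -3 - 30 = -33)
d(W) = 62 + W (d(W) = (-33 + W) + 95 = 62 + W)
1/(q + d(N)) = 1/(16165 + (62 + 49)) = 1/(16165 + 111) = 1/16276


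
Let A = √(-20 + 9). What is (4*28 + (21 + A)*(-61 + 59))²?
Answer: 4856 - 280*I*√11 ≈ 4856.0 - 928.66*I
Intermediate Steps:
A = I*√11 (A = √(-11) = I*√11 ≈ 3.3166*I)
(4*28 + (21 + A)*(-61 + 59))² = (4*28 + (21 + I*√11)*(-61 + 59))² = (112 + (21 + I*√11)*(-2))² = (112 + (-42 - 2*I*√11))² = (70 - 2*I*√11)²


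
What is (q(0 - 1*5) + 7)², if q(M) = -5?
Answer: 4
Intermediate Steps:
(q(0 - 1*5) + 7)² = (-5 + 7)² = 2² = 4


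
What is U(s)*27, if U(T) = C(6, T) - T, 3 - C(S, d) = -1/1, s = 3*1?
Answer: 27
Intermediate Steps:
s = 3
C(S, d) = 4 (C(S, d) = 3 - (-1)/1 = 3 - (-1) = 3 - 1*(-1) = 3 + 1 = 4)
U(T) = 4 - T
U(s)*27 = (4 - 1*3)*27 = (4 - 3)*27 = 1*27 = 27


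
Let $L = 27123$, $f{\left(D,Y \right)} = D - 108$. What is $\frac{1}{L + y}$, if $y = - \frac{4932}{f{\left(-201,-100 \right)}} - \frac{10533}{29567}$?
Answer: $\frac{3045401}{82647934572} \approx 3.6848 \cdot 10^{-5}$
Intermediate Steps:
$f{\left(D,Y \right)} = -108 + D$
$y = \frac{47523249}{3045401}$ ($y = - \frac{4932}{-108 - 201} - \frac{10533}{29567} = - \frac{4932}{-309} - \frac{10533}{29567} = \left(-4932\right) \left(- \frac{1}{309}\right) - \frac{10533}{29567} = \frac{1644}{103} - \frac{10533}{29567} = \frac{47523249}{3045401} \approx 15.605$)
$\frac{1}{L + y} = \frac{1}{27123 + \frac{47523249}{3045401}} = \frac{1}{\frac{82647934572}{3045401}} = \frac{3045401}{82647934572}$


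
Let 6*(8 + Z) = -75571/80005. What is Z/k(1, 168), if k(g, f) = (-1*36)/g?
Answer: 3915811/17281080 ≈ 0.22660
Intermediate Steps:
k(g, f) = -36/g
Z = -3915811/480030 (Z = -8 + (-75571/80005)/6 = -8 + (-75571*1/80005)/6 = -8 + (1/6)*(-75571/80005) = -8 - 75571/480030 = -3915811/480030 ≈ -8.1574)
Z/k(1, 168) = -3915811/(480030*((-36/1))) = -3915811/(480030*((-36*1))) = -3915811/480030/(-36) = -3915811/480030*(-1/36) = 3915811/17281080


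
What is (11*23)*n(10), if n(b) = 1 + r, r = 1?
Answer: 506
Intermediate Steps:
n(b) = 2 (n(b) = 1 + 1 = 2)
(11*23)*n(10) = (11*23)*2 = 253*2 = 506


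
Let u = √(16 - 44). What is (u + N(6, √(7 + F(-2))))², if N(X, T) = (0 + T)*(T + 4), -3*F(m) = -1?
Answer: (66 + 12*√66 + 18*I*√7)²/81 ≈ 301.98 + 192.24*I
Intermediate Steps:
F(m) = ⅓ (F(m) = -⅓*(-1) = ⅓)
N(X, T) = T*(4 + T)
u = 2*I*√7 (u = √(-28) = 2*I*√7 ≈ 5.2915*I)
(u + N(6, √(7 + F(-2))))² = (2*I*√7 + √(7 + ⅓)*(4 + √(7 + ⅓)))² = (2*I*√7 + √(22/3)*(4 + √(22/3)))² = (2*I*√7 + (√66/3)*(4 + √66/3))² = (2*I*√7 + √66*(4 + √66/3)/3)²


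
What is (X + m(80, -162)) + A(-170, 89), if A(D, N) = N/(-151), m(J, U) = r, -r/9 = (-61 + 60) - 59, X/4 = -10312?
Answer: -6146997/151 ≈ -40709.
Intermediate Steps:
X = -41248 (X = 4*(-10312) = -41248)
r = 540 (r = -9*((-61 + 60) - 59) = -9*(-1 - 59) = -9*(-60) = 540)
m(J, U) = 540
A(D, N) = -N/151 (A(D, N) = N*(-1/151) = -N/151)
(X + m(80, -162)) + A(-170, 89) = (-41248 + 540) - 1/151*89 = -40708 - 89/151 = -6146997/151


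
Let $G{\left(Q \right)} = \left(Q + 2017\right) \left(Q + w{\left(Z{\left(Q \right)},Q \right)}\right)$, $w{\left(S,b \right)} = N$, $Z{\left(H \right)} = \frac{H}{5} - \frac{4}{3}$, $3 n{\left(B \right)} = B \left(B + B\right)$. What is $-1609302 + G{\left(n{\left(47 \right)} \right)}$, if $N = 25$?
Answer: $\frac{32553499}{9} \approx 3.6171 \cdot 10^{6}$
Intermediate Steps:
$n{\left(B \right)} = \frac{2 B^{2}}{3}$ ($n{\left(B \right)} = \frac{B \left(B + B\right)}{3} = \frac{B 2 B}{3} = \frac{2 B^{2}}{3}$)
$Z{\left(H \right)} = - \frac{4}{3} + \frac{H}{5}$ ($Z{\left(H \right)} = H \frac{1}{5} - \frac{4}{3} = \frac{H}{5} - \frac{4}{3} = - \frac{4}{3} + \frac{H}{5}$)
$w{\left(S,b \right)} = 25$
$G{\left(Q \right)} = \left(25 + Q\right) \left(2017 + Q\right)$ ($G{\left(Q \right)} = \left(Q + 2017\right) \left(Q + 25\right) = \left(2017 + Q\right) \left(25 + Q\right) = \left(25 + Q\right) \left(2017 + Q\right)$)
$-1609302 + G{\left(n{\left(47 \right)} \right)} = -1609302 + \left(50425 + \left(\frac{2 \cdot 47^{2}}{3}\right)^{2} + 2042 \frac{2 \cdot 47^{2}}{3}\right) = -1609302 + \left(50425 + \left(\frac{2}{3} \cdot 2209\right)^{2} + 2042 \cdot \frac{2}{3} \cdot 2209\right) = -1609302 + \left(50425 + \left(\frac{4418}{3}\right)^{2} + 2042 \cdot \frac{4418}{3}\right) = -1609302 + \left(50425 + \frac{19518724}{9} + \frac{9021556}{3}\right) = -1609302 + \frac{47037217}{9} = \frac{32553499}{9}$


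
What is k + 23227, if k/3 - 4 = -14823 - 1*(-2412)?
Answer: -13994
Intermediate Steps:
k = -37221 (k = 12 + 3*(-14823 - 1*(-2412)) = 12 + 3*(-14823 + 2412) = 12 + 3*(-12411) = 12 - 37233 = -37221)
k + 23227 = -37221 + 23227 = -13994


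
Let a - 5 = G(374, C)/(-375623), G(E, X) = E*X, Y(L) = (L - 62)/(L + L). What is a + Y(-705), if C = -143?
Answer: 3011654611/529628430 ≈ 5.6864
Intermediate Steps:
Y(L) = (-62 + L)/(2*L) (Y(L) = (-62 + L)/((2*L)) = (-62 + L)*(1/(2*L)) = (-62 + L)/(2*L))
a = 1931597/375623 (a = 5 + (374*(-143))/(-375623) = 5 - 53482*(-1/375623) = 5 + 53482/375623 = 1931597/375623 ≈ 5.1424)
a + Y(-705) = 1931597/375623 + (1/2)*(-62 - 705)/(-705) = 1931597/375623 + (1/2)*(-1/705)*(-767) = 1931597/375623 + 767/1410 = 3011654611/529628430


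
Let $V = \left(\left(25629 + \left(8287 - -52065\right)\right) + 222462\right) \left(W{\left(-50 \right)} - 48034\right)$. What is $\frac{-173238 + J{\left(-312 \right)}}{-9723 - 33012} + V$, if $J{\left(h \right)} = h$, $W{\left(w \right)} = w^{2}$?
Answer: $- \frac{40013189496568}{2849} \approx -1.4045 \cdot 10^{10}$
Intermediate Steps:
$V = -14044643562$ ($V = \left(\left(25629 + \left(8287 - -52065\right)\right) + 222462\right) \left(\left(-50\right)^{2} - 48034\right) = \left(\left(25629 + \left(8287 + 52065\right)\right) + 222462\right) \left(2500 - 48034\right) = \left(\left(25629 + 60352\right) + 222462\right) \left(-45534\right) = \left(85981 + 222462\right) \left(-45534\right) = 308443 \left(-45534\right) = -14044643562$)
$\frac{-173238 + J{\left(-312 \right)}}{-9723 - 33012} + V = \frac{-173238 - 312}{-9723 - 33012} - 14044643562 = - \frac{173550}{-42735} - 14044643562 = \left(-173550\right) \left(- \frac{1}{42735}\right) - 14044643562 = \frac{11570}{2849} - 14044643562 = - \frac{40013189496568}{2849}$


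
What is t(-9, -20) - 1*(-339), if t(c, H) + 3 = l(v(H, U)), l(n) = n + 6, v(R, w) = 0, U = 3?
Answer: 342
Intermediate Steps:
l(n) = 6 + n
t(c, H) = 3 (t(c, H) = -3 + (6 + 0) = -3 + 6 = 3)
t(-9, -20) - 1*(-339) = 3 - 1*(-339) = 3 + 339 = 342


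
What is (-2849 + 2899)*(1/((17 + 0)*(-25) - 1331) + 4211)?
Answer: 184862875/878 ≈ 2.1055e+5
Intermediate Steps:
(-2849 + 2899)*(1/((17 + 0)*(-25) - 1331) + 4211) = 50*(1/(17*(-25) - 1331) + 4211) = 50*(1/(-425 - 1331) + 4211) = 50*(1/(-1756) + 4211) = 50*(-1/1756 + 4211) = 50*(7394515/1756) = 184862875/878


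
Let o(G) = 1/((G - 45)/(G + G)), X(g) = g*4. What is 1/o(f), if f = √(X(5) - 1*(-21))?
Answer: ½ - 45*√41/82 ≈ -3.0139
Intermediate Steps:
X(g) = 4*g
f = √41 (f = √(4*5 - 1*(-21)) = √(20 + 21) = √41 ≈ 6.4031)
o(G) = 2*G/(-45 + G) (o(G) = 1/((-45 + G)/((2*G))) = 1/((-45 + G)*(1/(2*G))) = 1/((-45 + G)/(2*G)) = 2*G/(-45 + G))
1/o(f) = 1/(2*√41/(-45 + √41)) = √41*(-45 + √41)/82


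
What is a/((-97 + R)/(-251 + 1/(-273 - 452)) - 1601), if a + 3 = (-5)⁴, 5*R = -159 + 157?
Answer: -113189072/291272961 ≈ -0.38860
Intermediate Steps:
R = -⅖ (R = (-159 + 157)/5 = (⅕)*(-2) = -⅖ ≈ -0.40000)
a = 622 (a = -3 + (-5)⁴ = -3 + 625 = 622)
a/((-97 + R)/(-251 + 1/(-273 - 452)) - 1601) = 622/((-97 - ⅖)/(-251 + 1/(-273 - 452)) - 1601) = 622/(-487/(5*(-251 + 1/(-725))) - 1601) = 622/(-487/(5*(-251 - 1/725)) - 1601) = 622/(-487/(5*(-181976/725)) - 1601) = 622/(-487/5*(-725/181976) - 1601) = 622/(70615/181976 - 1601) = 622/(-291272961/181976) = 622*(-181976/291272961) = -113189072/291272961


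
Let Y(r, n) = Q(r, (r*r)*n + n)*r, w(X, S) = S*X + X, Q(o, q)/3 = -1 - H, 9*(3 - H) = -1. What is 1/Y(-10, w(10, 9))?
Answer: 3/370 ≈ 0.0081081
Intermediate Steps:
H = 28/9 (H = 3 - 1/9*(-1) = 3 + 1/9 = 28/9 ≈ 3.1111)
Q(o, q) = -37/3 (Q(o, q) = 3*(-1 - 1*28/9) = 3*(-1 - 28/9) = 3*(-37/9) = -37/3)
w(X, S) = X + S*X
Y(r, n) = -37*r/3
1/Y(-10, w(10, 9)) = 1/(-37/3*(-10)) = 1/(370/3) = 3/370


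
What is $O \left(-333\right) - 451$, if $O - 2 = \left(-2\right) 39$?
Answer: $24857$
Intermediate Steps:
$O = -76$ ($O = 2 - 78 = -76$)
$O \left(-333\right) - 451 = \left(-76\right) \left(-333\right) - 451 = 25308 - 451 = 24857$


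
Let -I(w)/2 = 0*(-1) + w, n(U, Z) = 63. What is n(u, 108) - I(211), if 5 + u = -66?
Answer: 485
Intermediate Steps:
u = -71 (u = -5 - 66 = -71)
I(w) = -2*w (I(w) = -2*(0*(-1) + w) = -2*(0 + w) = -2*w)
n(u, 108) - I(211) = 63 - (-2)*211 = 63 - 1*(-422) = 63 + 422 = 485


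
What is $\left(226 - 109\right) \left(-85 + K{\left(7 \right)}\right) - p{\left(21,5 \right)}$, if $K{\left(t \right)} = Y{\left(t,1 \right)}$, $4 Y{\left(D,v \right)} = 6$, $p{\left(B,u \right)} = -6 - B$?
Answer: $- \frac{19485}{2} \approx -9742.5$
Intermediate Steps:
$Y{\left(D,v \right)} = \frac{3}{2}$ ($Y{\left(D,v \right)} = \frac{1}{4} \cdot 6 = \frac{3}{2}$)
$K{\left(t \right)} = \frac{3}{2}$
$\left(226 - 109\right) \left(-85 + K{\left(7 \right)}\right) - p{\left(21,5 \right)} = \left(226 - 109\right) \left(-85 + \frac{3}{2}\right) - \left(-6 - 21\right) = 117 \left(- \frac{167}{2}\right) - \left(-6 - 21\right) = - \frac{19539}{2} - -27 = - \frac{19539}{2} + 27 = - \frac{19485}{2}$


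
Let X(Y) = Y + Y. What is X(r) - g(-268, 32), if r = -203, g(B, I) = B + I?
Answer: -170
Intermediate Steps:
X(Y) = 2*Y
X(r) - g(-268, 32) = 2*(-203) - (-268 + 32) = -406 - 1*(-236) = -406 + 236 = -170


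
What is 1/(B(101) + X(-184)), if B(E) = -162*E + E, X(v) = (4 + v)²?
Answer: 1/16139 ≈ 6.1962e-5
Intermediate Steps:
B(E) = -161*E
1/(B(101) + X(-184)) = 1/(-161*101 + (4 - 184)²) = 1/(-16261 + (-180)²) = 1/(-16261 + 32400) = 1/16139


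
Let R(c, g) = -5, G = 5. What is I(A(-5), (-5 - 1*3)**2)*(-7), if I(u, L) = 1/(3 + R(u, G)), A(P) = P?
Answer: 7/2 ≈ 3.5000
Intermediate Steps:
I(u, L) = -1/2 (I(u, L) = 1/(3 - 5) = 1/(-2) = -1/2)
I(A(-5), (-5 - 1*3)**2)*(-7) = -1/2*(-7) = 7/2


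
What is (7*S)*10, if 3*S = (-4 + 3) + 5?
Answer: 280/3 ≈ 93.333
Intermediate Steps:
S = 4/3 (S = ((-4 + 3) + 5)/3 = (-1 + 5)/3 = (1/3)*4 = 4/3 ≈ 1.3333)
(7*S)*10 = (7*(4/3))*10 = (28/3)*10 = 280/3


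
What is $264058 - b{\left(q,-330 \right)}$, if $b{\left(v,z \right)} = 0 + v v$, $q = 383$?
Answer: $117369$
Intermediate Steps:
$b{\left(v,z \right)} = v^{2}$ ($b{\left(v,z \right)} = 0 + v^{2} = v^{2}$)
$264058 - b{\left(q,-330 \right)} = 264058 - 383^{2} = 264058 - 146689 = 117369$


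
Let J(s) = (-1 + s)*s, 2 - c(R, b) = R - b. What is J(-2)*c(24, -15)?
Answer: -222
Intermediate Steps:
c(R, b) = 2 + b - R (c(R, b) = 2 - (R - b) = 2 + (b - R) = 2 + b - R)
J(s) = s*(-1 + s)
J(-2)*c(24, -15) = (-2*(-1 - 2))*(2 - 15 - 1*24) = (-2*(-3))*(2 - 15 - 24) = 6*(-37) = -222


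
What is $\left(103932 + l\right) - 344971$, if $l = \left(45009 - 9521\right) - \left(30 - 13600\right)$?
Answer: $-191981$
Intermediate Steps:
$l = 49058$ ($l = \left(45009 - 9521\right) - \left(30 - 13600\right) = 35488 - -13570 = 35488 + 13570 = 49058$)
$\left(103932 + l\right) - 344971 = \left(103932 + 49058\right) - 344971 = 152990 - 344971 = -191981$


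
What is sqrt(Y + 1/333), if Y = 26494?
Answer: sqrt(326432611)/111 ≈ 162.77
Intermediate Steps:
sqrt(Y + 1/333) = sqrt(26494 + 1/333) = sqrt(8822503/333) = sqrt(326432611)/111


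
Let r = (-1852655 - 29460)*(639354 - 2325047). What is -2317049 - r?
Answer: -3172670397744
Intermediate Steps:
r = 3172668080695 (r = -1882115*(-1685693) = 3172668080695)
-2317049 - r = -2317049 - 1*3172668080695 = -2317049 - 3172668080695 = -3172670397744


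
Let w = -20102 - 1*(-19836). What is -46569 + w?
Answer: -46835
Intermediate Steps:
w = -266 (w = -20102 + 19836 = -266)
-46569 + w = -46569 - 266 = -46835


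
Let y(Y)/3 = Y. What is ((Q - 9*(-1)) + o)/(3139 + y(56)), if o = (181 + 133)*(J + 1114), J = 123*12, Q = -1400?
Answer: 811869/3307 ≈ 245.50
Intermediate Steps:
y(Y) = 3*Y
J = 1476
o = 813260 (o = (181 + 133)*(1476 + 1114) = 314*2590 = 813260)
((Q - 9*(-1)) + o)/(3139 + y(56)) = ((-1400 - 9*(-1)) + 813260)/(3139 + 3*56) = ((-1400 - 1*(-9)) + 813260)/(3139 + 168) = ((-1400 + 9) + 813260)/3307 = (-1391 + 813260)*(1/3307) = 811869*(1/3307) = 811869/3307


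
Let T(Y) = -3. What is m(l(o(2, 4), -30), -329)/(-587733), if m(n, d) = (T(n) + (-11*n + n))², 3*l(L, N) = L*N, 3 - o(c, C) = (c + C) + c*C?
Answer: -1216609/587733 ≈ -2.0700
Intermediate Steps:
o(c, C) = 3 - C - c - C*c (o(c, C) = 3 - ((c + C) + c*C) = 3 - ((C + c) + C*c) = 3 - (C + c + C*c) = 3 + (-C - c - C*c) = 3 - C - c - C*c)
l(L, N) = L*N/3 (l(L, N) = (L*N)/3 = L*N/3)
m(n, d) = (-3 - 10*n)² (m(n, d) = (-3 + (-11*n + n))² = (-3 - 10*n)²)
m(l(o(2, 4), -30), -329)/(-587733) = (3 + 10*((⅓)*(3 - 1*4 - 1*2 - 1*4*2)*(-30)))²/(-587733) = (3 + 10*((⅓)*(3 - 4 - 2 - 8)*(-30)))²*(-1/587733) = (3 + 10*((⅓)*(-11)*(-30)))²*(-1/587733) = (3 + 10*110)²*(-1/587733) = (3 + 1100)²*(-1/587733) = 1103²*(-1/587733) = 1216609*(-1/587733) = -1216609/587733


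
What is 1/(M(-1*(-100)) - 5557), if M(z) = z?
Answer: -1/5457 ≈ -0.00018325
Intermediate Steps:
1/(M(-1*(-100)) - 5557) = 1/(-1*(-100) - 5557) = 1/(100 - 5557) = 1/(-5457) = -1/5457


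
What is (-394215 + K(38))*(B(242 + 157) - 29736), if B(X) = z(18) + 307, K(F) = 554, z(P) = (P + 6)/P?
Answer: 34753574063/3 ≈ 1.1585e+10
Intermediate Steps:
z(P) = (6 + P)/P
B(X) = 925/3 (B(X) = (6 + 18)/18 + 307 = (1/18)*24 + 307 = 4/3 + 307 = 925/3)
(-394215 + K(38))*(B(242 + 157) - 29736) = (-394215 + 554)*(925/3 - 29736) = -393661*(-88283/3) = 34753574063/3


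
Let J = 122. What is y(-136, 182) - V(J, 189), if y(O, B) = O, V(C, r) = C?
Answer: -258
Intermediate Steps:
y(-136, 182) - V(J, 189) = -136 - 1*122 = -136 - 122 = -258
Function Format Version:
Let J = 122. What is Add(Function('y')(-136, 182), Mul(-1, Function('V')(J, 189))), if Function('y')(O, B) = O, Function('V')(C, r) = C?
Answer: -258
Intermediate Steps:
Add(Function('y')(-136, 182), Mul(-1, Function('V')(J, 189))) = Add(-136, Mul(-1, 122)) = Add(-136, -122) = -258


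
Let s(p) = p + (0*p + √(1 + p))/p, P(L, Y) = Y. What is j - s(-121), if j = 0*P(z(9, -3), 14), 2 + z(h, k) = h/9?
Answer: 121 + 2*I*√30/121 ≈ 121.0 + 0.090533*I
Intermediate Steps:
z(h, k) = -2 + h/9
s(p) = p + √(1 + p)/p (s(p) = p + (0 + √(1 + p))/p = p + √(1 + p)/p)
j = 0 (j = 0*14 = 0)
j - s(-121) = 0 - (-121 + √(1 - 121)/(-121)) = 0 - (-121 - 2*I*√30/121) = 0 + (121 + 2*I*√30/121) = 121 + 2*I*√30/121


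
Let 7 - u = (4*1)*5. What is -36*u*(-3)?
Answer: -1404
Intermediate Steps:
u = -13 (u = 7 - 4*1*5 = 7 - 4*5 = 7 - 1*20 = 7 - 20 = -13)
-36*u*(-3) = -36*(-13)*(-3) = 468*(-3) = -1404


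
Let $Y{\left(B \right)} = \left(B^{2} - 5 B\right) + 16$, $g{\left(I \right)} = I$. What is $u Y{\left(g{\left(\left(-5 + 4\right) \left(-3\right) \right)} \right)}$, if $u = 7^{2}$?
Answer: $490$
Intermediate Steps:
$Y{\left(B \right)} = 16 + B^{2} - 5 B$
$u = 49$
$u Y{\left(g{\left(\left(-5 + 4\right) \left(-3\right) \right)} \right)} = 49 \left(16 + \left(\left(-5 + 4\right) \left(-3\right)\right)^{2} - 5 \left(-5 + 4\right) \left(-3\right)\right) = 49 \left(16 + \left(\left(-1\right) \left(-3\right)\right)^{2} - 5 \left(\left(-1\right) \left(-3\right)\right)\right) = 49 \left(16 + 3^{2} - 15\right) = 49 \left(16 + 9 - 15\right) = 49 \cdot 10 = 490$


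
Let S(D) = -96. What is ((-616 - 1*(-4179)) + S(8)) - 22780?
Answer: -19313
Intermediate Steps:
((-616 - 1*(-4179)) + S(8)) - 22780 = ((-616 - 1*(-4179)) - 96) - 22780 = ((-616 + 4179) - 96) - 22780 = (3563 - 96) - 22780 = 3467 - 22780 = -19313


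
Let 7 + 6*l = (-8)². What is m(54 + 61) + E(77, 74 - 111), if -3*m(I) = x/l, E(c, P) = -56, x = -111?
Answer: -990/19 ≈ -52.105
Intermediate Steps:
l = 19/2 (l = -7/6 + (⅙)*(-8)² = -7/6 + (⅙)*64 = -7/6 + 32/3 = 19/2 ≈ 9.5000)
m(I) = 74/19 (m(I) = -(-37)/19/2 = -(-37)*2/19 = -⅓*(-222/19) = 74/19)
m(54 + 61) + E(77, 74 - 111) = 74/19 - 56 = -990/19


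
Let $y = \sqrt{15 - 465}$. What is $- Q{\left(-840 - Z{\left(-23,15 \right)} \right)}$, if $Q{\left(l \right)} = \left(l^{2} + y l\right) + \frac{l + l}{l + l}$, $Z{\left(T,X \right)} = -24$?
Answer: $-665857 + 12240 i \sqrt{2} \approx -6.6586 \cdot 10^{5} + 17310.0 i$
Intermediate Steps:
$y = 15 i \sqrt{2}$ ($y = \sqrt{-450} = 15 i \sqrt{2} \approx 21.213 i$)
$Q{\left(l \right)} = 1 + l^{2} + 15 i l \sqrt{2}$ ($Q{\left(l \right)} = \left(l^{2} + 15 i \sqrt{2} l\right) + \frac{l + l}{l + l} = \left(l^{2} + 15 i l \sqrt{2}\right) + \frac{2 l}{2 l} = \left(l^{2} + 15 i l \sqrt{2}\right) + 2 l \frac{1}{2 l} = \left(l^{2} + 15 i l \sqrt{2}\right) + 1 = 1 + l^{2} + 15 i l \sqrt{2}$)
$- Q{\left(-840 - Z{\left(-23,15 \right)} \right)} = - (1 + \left(-840 - -24\right)^{2} + 15 i \left(-840 - -24\right) \sqrt{2}) = - (1 + \left(-840 + 24\right)^{2} + 15 i \left(-840 + 24\right) \sqrt{2}) = - (1 + \left(-816\right)^{2} + 15 i \left(-816\right) \sqrt{2}) = - (1 + 665856 - 12240 i \sqrt{2}) = - (665857 - 12240 i \sqrt{2}) = -665857 + 12240 i \sqrt{2}$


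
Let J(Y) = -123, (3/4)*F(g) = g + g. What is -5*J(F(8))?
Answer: 615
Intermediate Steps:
F(g) = 8*g/3 (F(g) = 4*(g + g)/3 = 4*(2*g)/3 = 8*g/3)
-5*J(F(8)) = -5*(-123) = 615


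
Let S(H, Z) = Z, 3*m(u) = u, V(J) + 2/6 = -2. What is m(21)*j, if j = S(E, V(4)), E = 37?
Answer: -49/3 ≈ -16.333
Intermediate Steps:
V(J) = -7/3 (V(J) = -⅓ - 2 = -7/3)
m(u) = u/3
j = -7/3 ≈ -2.3333
m(21)*j = ((⅓)*21)*(-7/3) = 7*(-7/3) = -49/3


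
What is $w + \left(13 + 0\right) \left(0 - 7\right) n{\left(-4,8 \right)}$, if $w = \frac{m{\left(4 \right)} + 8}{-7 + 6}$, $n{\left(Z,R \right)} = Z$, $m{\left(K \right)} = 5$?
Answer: $351$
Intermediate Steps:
$w = -13$ ($w = \frac{5 + 8}{-7 + 6} = \frac{13}{-1} = 13 \left(-1\right) = -13$)
$w + \left(13 + 0\right) \left(0 - 7\right) n{\left(-4,8 \right)} = -13 + \left(13 + 0\right) \left(0 - 7\right) \left(-4\right) = -13 + 13 \left(-7\right) \left(-4\right) = -13 - -364 = -13 + 364 = 351$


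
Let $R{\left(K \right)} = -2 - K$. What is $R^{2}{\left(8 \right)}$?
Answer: $100$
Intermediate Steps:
$R^{2}{\left(8 \right)} = \left(-2 - 8\right)^{2} = \left(-10\right)^{2} = 100$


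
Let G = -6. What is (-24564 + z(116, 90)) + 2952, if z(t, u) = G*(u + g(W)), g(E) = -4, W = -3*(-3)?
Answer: -22128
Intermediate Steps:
W = 9
z(t, u) = 24 - 6*u (z(t, u) = -6*(u - 4) = -6*(-4 + u) = 24 - 6*u)
(-24564 + z(116, 90)) + 2952 = (-24564 + (24 - 6*90)) + 2952 = (-24564 + (24 - 540)) + 2952 = (-24564 - 516) + 2952 = -25080 + 2952 = -22128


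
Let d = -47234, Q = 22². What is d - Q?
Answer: -47718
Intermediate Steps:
Q = 484
d - Q = -47234 - 1*484 = -47234 - 484 = -47718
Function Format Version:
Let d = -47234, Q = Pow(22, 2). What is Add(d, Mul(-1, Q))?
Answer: -47718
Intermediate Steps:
Q = 484
Add(d, Mul(-1, Q)) = Add(-47234, Mul(-1, 484)) = Add(-47234, -484) = -47718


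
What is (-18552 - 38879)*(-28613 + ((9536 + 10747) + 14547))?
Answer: -357048527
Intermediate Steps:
(-18552 - 38879)*(-28613 + ((9536 + 10747) + 14547)) = -57431*(-28613 + (20283 + 14547)) = -57431*(-28613 + 34830) = -57431*6217 = -357048527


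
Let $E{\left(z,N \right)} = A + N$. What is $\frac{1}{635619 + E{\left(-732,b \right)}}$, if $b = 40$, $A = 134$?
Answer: $\frac{1}{635793} \approx 1.5728 \cdot 10^{-6}$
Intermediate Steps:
$E{\left(z,N \right)} = 134 + N$
$\frac{1}{635619 + E{\left(-732,b \right)}} = \frac{1}{635619 + \left(134 + 40\right)} = \frac{1}{635619 + 174} = \frac{1}{635793}$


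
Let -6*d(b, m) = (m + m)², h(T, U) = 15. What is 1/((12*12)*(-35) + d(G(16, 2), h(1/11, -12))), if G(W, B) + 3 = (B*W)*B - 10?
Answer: -1/5190 ≈ -0.00019268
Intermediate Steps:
G(W, B) = -13 + W*B² (G(W, B) = -3 + ((B*W)*B - 10) = -3 + (W*B² - 10) = -3 + (-10 + W*B²) = -13 + W*B²)
d(b, m) = -2*m²/3 (d(b, m) = -(m + m)²/6 = -4*m²/6 = -2*m²/3)
1/((12*12)*(-35) + d(G(16, 2), h(1/11, -12))) = 1/((12*12)*(-35) - ⅔*15²) = 1/(144*(-35) - ⅔*225) = 1/(-5040 - 150) = 1/(-5190) = -1/5190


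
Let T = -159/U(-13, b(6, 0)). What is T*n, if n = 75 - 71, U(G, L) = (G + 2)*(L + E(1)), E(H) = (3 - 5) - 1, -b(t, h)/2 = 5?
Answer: -636/143 ≈ -4.4476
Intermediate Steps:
b(t, h) = -10 (b(t, h) = -2*5 = -10)
E(H) = -3 (E(H) = -2 - 1 = -3)
U(G, L) = (-3 + L)*(2 + G) (U(G, L) = (G + 2)*(L - 3) = (2 + G)*(-3 + L) = (-3 + L)*(2 + G))
n = 4
T = -159/143 (T = -159/(-6 - 3*(-13) + 2*(-10) - 13*(-10)) = -159/(-6 + 39 - 20 + 130) = -159/143 ≈ -1.1119)
T*n = -159/143*4 = -636/143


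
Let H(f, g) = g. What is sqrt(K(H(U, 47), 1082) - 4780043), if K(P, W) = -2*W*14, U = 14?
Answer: I*sqrt(4810339) ≈ 2193.3*I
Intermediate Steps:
K(P, W) = -28*W
sqrt(K(H(U, 47), 1082) - 4780043) = sqrt(-28*1082 - 4780043) = sqrt(-30296 - 4780043) = sqrt(-4810339) = I*sqrt(4810339)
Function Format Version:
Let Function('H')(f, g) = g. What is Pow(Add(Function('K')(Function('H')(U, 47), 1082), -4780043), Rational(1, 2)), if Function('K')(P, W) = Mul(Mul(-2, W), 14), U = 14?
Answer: Mul(I, Pow(4810339, Rational(1, 2))) ≈ Mul(2193.3, I)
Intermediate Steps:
Function('K')(P, W) = Mul(-28, W)
Pow(Add(Function('K')(Function('H')(U, 47), 1082), -4780043), Rational(1, 2)) = Pow(Add(Mul(-28, 1082), -4780043), Rational(1, 2)) = Pow(Add(-30296, -4780043), Rational(1, 2)) = Pow(-4810339, Rational(1, 2)) = Mul(I, Pow(4810339, Rational(1, 2)))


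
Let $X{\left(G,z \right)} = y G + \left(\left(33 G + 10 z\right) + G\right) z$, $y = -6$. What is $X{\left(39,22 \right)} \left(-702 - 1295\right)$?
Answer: $-67454666$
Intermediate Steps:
$X{\left(G,z \right)} = - 6 G + z \left(10 z + 34 G\right)$ ($X{\left(G,z \right)} = - 6 G + \left(\left(33 G + 10 z\right) + G\right) z = - 6 G + \left(\left(10 z + 33 G\right) + G\right) z = - 6 G + \left(10 z + 34 G\right) z = - 6 G + z \left(10 z + 34 G\right)$)
$X{\left(39,22 \right)} \left(-702 - 1295\right) = \left(\left(-6\right) 39 + 10 \cdot 22^{2} + 34 \cdot 39 \cdot 22\right) \left(-702 - 1295\right) = \left(-234 + 10 \cdot 484 + 29172\right) \left(-1997\right) = \left(-234 + 4840 + 29172\right) \left(-1997\right) = 33778 \left(-1997\right) = -67454666$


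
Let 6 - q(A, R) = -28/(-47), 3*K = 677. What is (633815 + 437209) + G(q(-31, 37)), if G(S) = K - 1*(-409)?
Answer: 3214976/3 ≈ 1.0717e+6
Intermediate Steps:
K = 677/3 (K = (⅓)*677 = 677/3 ≈ 225.67)
q(A, R) = 254/47 (q(A, R) = 6 - (-28)/(-47) = 6 - (-28)*(-1)/47 = 6 - 1*28/47 = 6 - 28/47 = 254/47)
G(S) = 1904/3 (G(S) = 677/3 - 1*(-409) = 677/3 + 409 = 1904/3)
(633815 + 437209) + G(q(-31, 37)) = (633815 + 437209) + 1904/3 = 1071024 + 1904/3 = 3214976/3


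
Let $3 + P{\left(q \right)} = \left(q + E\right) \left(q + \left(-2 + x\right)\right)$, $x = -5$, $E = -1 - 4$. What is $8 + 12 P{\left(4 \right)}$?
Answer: $8$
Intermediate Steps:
$E = -5$ ($E = -1 - 4 = -5$)
$P{\left(q \right)} = -3 + \left(-7 + q\right) \left(-5 + q\right)$ ($P{\left(q \right)} = -3 + \left(q - 5\right) \left(q - 7\right) = -3 + \left(-5 + q\right) \left(q - 7\right) = -3 + \left(-5 + q\right) \left(-7 + q\right) = -3 + \left(-7 + q\right) \left(-5 + q\right)$)
$8 + 12 P{\left(4 \right)} = 8 + 12 \left(32 + 4^{2} - 48\right) = 8 + 12 \left(32 + 16 - 48\right) = 8 + 12 \cdot 0 = 8 + 0 = 8$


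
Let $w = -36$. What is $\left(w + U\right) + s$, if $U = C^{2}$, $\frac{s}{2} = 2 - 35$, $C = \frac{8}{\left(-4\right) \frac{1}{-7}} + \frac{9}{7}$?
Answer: $\frac{6451}{49} \approx 131.65$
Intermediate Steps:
$C = \frac{107}{7}$ ($C = \frac{8}{\left(-4\right) \left(- \frac{1}{7}\right)} + 9 \cdot \frac{1}{7} = \frac{8}{\frac{4}{7}} + \frac{9}{7} = 8 \cdot \frac{7}{4} + \frac{9}{7} = 14 + \frac{9}{7} = \frac{107}{7} \approx 15.286$)
$s = -66$ ($s = 2 \left(2 - 35\right) = 2 \left(-33\right) = -66$)
$U = \frac{11449}{49}$ ($U = \left(\frac{107}{7}\right)^{2} = \frac{11449}{49} \approx 233.65$)
$\left(w + U\right) + s = \left(-36 + \frac{11449}{49}\right) - 66 = \frac{9685}{49} - 66 = \frac{6451}{49}$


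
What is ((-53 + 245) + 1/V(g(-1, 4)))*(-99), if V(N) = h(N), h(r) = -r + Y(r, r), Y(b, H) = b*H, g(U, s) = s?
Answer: -76065/4 ≈ -19016.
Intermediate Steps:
Y(b, H) = H*b
h(r) = r² - r (h(r) = -r + r*r = -r + r² = r² - r)
V(N) = N*(-1 + N)
((-53 + 245) + 1/V(g(-1, 4)))*(-99) = ((-53 + 245) + 1/(4*(-1 + 4)))*(-99) = (192 + 1/(4*3))*(-99) = (192 + 1/12)*(-99) = (2305/12)*(-99) = -76065/4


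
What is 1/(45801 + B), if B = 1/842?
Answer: 842/38564443 ≈ 2.1834e-5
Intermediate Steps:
B = 1/842 ≈ 0.0011876
1/(45801 + B) = 1/(45801 + 1/842) = 1/(38564443/842) = 842/38564443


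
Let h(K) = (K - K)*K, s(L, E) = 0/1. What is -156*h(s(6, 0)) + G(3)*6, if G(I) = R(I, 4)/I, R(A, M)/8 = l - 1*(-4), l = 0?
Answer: 64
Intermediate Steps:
s(L, E) = 0 (s(L, E) = 0*1 = 0)
R(A, M) = 32 (R(A, M) = 8*(0 - 1*(-4)) = 8*(0 + 4) = 8*4 = 32)
G(I) = 32/I
h(K) = 0 (h(K) = 0*K = 0)
-156*h(s(6, 0)) + G(3)*6 = -156*0 + (32/3)*6 = 0 + (32*(⅓))*6 = 0 + (32/3)*6 = 0 + 64 = 64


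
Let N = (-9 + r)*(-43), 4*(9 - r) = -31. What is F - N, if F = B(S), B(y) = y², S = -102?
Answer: 42949/4 ≈ 10737.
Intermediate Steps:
r = 67/4 (r = 9 - ¼*(-31) = 9 + 31/4 = 67/4 ≈ 16.750)
F = 10404 (F = (-102)² = 10404)
N = -1333/4 (N = (-9 + 67/4)*(-43) = (31/4)*(-43) = -1333/4 ≈ -333.25)
F - N = 10404 - 1*(-1333/4) = 10404 + 1333/4 = 42949/4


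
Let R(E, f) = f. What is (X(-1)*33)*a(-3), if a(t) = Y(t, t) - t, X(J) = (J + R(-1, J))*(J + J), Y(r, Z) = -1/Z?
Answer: 440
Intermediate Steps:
X(J) = 4*J**2 (X(J) = (J + J)*(J + J) = (2*J)*(2*J) = 4*J**2)
a(t) = -t - 1/t (a(t) = -1/t - t = -t - 1/t)
(X(-1)*33)*a(-3) = ((4*(-1)**2)*33)*(-1*(-3) - 1/(-3)) = ((4*1)*33)*(3 - 1*(-1/3)) = (4*33)*(3 + 1/3) = 132*(10/3) = 440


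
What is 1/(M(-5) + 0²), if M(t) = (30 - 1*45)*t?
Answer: 1/75 ≈ 0.013333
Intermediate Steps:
M(t) = -15*t (M(t) = (30 - 45)*t = -15*t)
1/(M(-5) + 0²) = 1/(-15*(-5) + 0²) = 1/(75 + 0) = 1/75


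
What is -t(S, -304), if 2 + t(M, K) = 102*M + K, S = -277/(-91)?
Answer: -408/91 ≈ -4.4835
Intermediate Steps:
S = 277/91 (S = -277*(-1/91) = 277/91 ≈ 3.0440)
t(M, K) = -2 + K + 102*M (t(M, K) = -2 + (102*M + K) = -2 + (K + 102*M) = -2 + K + 102*M)
-t(S, -304) = -(-2 - 304 + 102*(277/91)) = -(-2 - 304 + 28254/91) = -1*408/91 = -408/91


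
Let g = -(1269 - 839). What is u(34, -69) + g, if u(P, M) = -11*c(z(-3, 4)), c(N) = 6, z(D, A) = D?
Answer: -496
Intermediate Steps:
u(P, M) = -66 (u(P, M) = -11*6 = -66)
g = -430 (g = -1*430 = -430)
u(34, -69) + g = -66 - 430 = -496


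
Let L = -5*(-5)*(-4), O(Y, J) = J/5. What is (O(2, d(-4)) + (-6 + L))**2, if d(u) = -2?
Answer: 283024/25 ≈ 11321.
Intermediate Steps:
O(Y, J) = J/5 (O(Y, J) = J*(1/5) = J/5)
L = -100 (L = 25*(-4) = -100)
(O(2, d(-4)) + (-6 + L))**2 = ((1/5)*(-2) + (-6 - 100))**2 = (-2/5 - 106)**2 = (-532/5)**2 = 283024/25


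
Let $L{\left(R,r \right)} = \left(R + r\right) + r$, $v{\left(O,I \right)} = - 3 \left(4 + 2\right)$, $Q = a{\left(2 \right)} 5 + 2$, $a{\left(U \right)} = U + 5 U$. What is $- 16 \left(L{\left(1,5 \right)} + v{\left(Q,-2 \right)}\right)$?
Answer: $112$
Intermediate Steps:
$a{\left(U \right)} = 6 U$
$Q = 62$ ($Q = 6 \cdot 2 \cdot 5 + 2 = 12 \cdot 5 + 2 = 60 + 2 = 62$)
$v{\left(O,I \right)} = -18$ ($v{\left(O,I \right)} = \left(-3\right) 6 = -18$)
$L{\left(R,r \right)} = R + 2 r$
$- 16 \left(L{\left(1,5 \right)} + v{\left(Q,-2 \right)}\right) = - 16 \left(\left(1 + 2 \cdot 5\right) - 18\right) = - 16 \left(\left(1 + 10\right) - 18\right) = - 16 \left(11 - 18\right) = \left(-16\right) \left(-7\right) = 112$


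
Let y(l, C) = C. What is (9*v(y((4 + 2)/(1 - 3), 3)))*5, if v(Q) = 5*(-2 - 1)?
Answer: -675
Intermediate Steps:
v(Q) = -15 (v(Q) = 5*(-3) = -15)
(9*v(y((4 + 2)/(1 - 3), 3)))*5 = (9*(-15))*5 = -135*5 = -675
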